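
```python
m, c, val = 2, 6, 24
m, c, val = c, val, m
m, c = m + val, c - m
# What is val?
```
Trace:
  m=2, c=6, val=24
  m=6, c=24, val=2
  m=8, c=18, val=2

Final answer: 2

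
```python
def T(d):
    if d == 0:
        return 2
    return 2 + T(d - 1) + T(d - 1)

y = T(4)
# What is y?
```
Call trace (a repeated sub-call is expanded the first time; later identical calls just restate its return value):
T(d=4)
  T(d=3)
    T(d=2)
      T(d=1)
        T(d=0)
        -> return 2
        T(d=0)
        -> return 2
      -> return 6
      T(d=1) -> return 6  (same call as traced above)
    -> return 14
    T(d=2) -> return 14  (same call as traced above)
  -> return 30
  T(d=3) -> return 30  (same call as traced above)
-> return 62

Final answer: 62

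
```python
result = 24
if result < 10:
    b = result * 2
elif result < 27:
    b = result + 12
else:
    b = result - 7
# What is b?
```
Trace:
  result=24
  result=24, b=36

Final answer: 36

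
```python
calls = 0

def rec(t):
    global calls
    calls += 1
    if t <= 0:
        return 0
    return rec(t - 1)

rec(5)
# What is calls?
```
Call trace:
rec(t=5)
  rec(t=4)
    rec(t=3)
      rec(t=2)
        rec(t=1)
          rec(t=0)
          -> return 0
        -> return 0
      -> return 0
    -> return 0
  -> return 0
-> return 0

calls is incremented once per call. rec is entered once for each t = 5, 4, 3, 2, 1, 0 (the t <= 0 call returns without recursing), i.e. 5 + 1 calls.
calls = 6

Final answer: 6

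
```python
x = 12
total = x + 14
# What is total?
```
Trace:
  x=12
  x=12, total=26

Final answer: 26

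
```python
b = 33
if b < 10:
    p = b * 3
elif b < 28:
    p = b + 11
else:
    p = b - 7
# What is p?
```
Trace:
  b=33
  b=33, p=26

Final answer: 26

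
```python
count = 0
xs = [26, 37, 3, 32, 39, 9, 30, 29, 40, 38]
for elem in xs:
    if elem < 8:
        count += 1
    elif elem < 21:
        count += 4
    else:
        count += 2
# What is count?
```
Trace:
  count=0
  count=2, elem=26
  count=4, elem=37
  count=5, elem=3
  count=7, elem=32
  count=9, elem=39
  count=13, elem=9
  count=15, elem=30
  count=17, elem=29
  count=19, elem=40
  count=21, elem=38

Final answer: 21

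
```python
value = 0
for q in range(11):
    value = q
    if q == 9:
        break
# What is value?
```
Trace:
  value=0
  value=0, q=0
  value=1, q=1
  value=2, q=2
  value=3, q=3
  value=4, q=4
  value=5, q=5
  value=6, q=6
  value=7, q=7
  value=8, q=8
  value=9, q=9

Final answer: 9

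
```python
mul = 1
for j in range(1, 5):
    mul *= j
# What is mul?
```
Trace:
  mul=1
  mul=1, j=1
  mul=2, j=2
  mul=6, j=3
  mul=24, j=4

Final answer: 24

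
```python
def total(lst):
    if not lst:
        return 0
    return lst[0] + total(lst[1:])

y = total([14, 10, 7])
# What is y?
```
Call trace:
total(lst=[14, 10, 7])
  total(lst=[10, 7])
    total(lst=[7])
      total(lst=[])
      -> return 0
    -> return 7
  -> return 17
-> return 31

Final answer: 31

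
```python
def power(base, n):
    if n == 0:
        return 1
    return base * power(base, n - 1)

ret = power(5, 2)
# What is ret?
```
Call trace:
power(base=5, n=2)
  power(base=5, n=1)
    power(base=5, n=0)
    -> return 1
  -> return 5
-> return 25

Final answer: 25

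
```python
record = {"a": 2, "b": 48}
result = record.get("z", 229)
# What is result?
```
Trace:
  record={'a': 2, 'b': 48}
  record={'a': 2, 'b': 48}, result=229

Final answer: 229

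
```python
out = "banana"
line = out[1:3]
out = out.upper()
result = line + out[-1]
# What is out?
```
Trace:
  out='banana'
  out='banana', line='an'
  out='BANANA', line='an'
  out='BANANA', line='an', result='anA'

Final answer: 'BANANA'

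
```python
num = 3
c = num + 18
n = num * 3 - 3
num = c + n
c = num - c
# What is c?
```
Trace:
  num=3
  num=3, c=21
  num=3, c=21, n=6
  num=27, c=21, n=6
  num=27, c=6, n=6

Final answer: 6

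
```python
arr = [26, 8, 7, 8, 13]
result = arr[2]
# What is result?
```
Trace:
  arr=[26, 8, 7, 8, 13]
  arr=[26, 8, 7, 8, 13], result=7

Final answer: 7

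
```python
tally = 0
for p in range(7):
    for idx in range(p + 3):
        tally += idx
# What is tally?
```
Trace:
  tally=0
  tally=0, p=0, idx=0
  tally=1, p=0, idx=1
  tally=3, p=0, idx=2
  tally=3, p=1, idx=0
  tally=4, p=1, idx=1
  tally=6, p=1, idx=2
  tally=9, p=1, idx=3
  tally=9, p=2, idx=0
  tally=10, p=2, idx=1
  tally=12, p=2, idx=2
  tally=15, p=2, idx=3
  tally=19, p=2, idx=4
  tally=19, p=3, idx=0
  tally=20, p=3, idx=1
  tally=22, p=3, idx=2
  tally=25, p=3, idx=3
  tally=29, p=3, idx=4
  tally=34, p=3, idx=5
  tally=34, p=4, idx=0
  tally=35, p=4, idx=1
  tally=37, p=4, idx=2
  tally=40, p=4, idx=3
  tally=44, p=4, idx=4
  tally=49, p=4, idx=5
  tally=55, p=4, idx=6
  tally=55, p=5, idx=0
  tally=56, p=5, idx=1
  tally=58, p=5, idx=2
  tally=61, p=5, idx=3
  tally=65, p=5, idx=4
  tally=70, p=5, idx=5
  tally=76, p=5, idx=6
  tally=83, p=5, idx=7
  tally=83, p=6, idx=0
  tally=84, p=6, idx=1
  tally=86, p=6, idx=2
  tally=89, p=6, idx=3
  tally=93, p=6, idx=4
  tally=98, p=6, idx=5
  tally=104, p=6, idx=6
  tally=111, p=6, idx=7
  tally=119, p=6, idx=8

Final answer: 119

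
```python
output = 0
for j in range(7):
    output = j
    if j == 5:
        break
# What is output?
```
Trace:
  output=0
  output=0, j=0
  output=1, j=1
  output=2, j=2
  output=3, j=3
  output=4, j=4
  output=5, j=5

Final answer: 5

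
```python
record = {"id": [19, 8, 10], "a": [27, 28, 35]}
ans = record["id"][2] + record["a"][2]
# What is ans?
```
Trace:
  record={'id': [19, 8, 10], 'a': [27, 28, 35]}
  record={'id': [19, 8, 10], 'a': [27, 28, 35]}, ans=45

Final answer: 45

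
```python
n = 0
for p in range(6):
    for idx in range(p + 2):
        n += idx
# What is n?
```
Trace:
  n=0
  n=0, p=0, idx=0
  n=1, p=0, idx=1
  n=1, p=1, idx=0
  n=2, p=1, idx=1
  n=4, p=1, idx=2
  n=4, p=2, idx=0
  n=5, p=2, idx=1
  n=7, p=2, idx=2
  n=10, p=2, idx=3
  n=10, p=3, idx=0
  n=11, p=3, idx=1
  n=13, p=3, idx=2
  n=16, p=3, idx=3
  n=20, p=3, idx=4
  n=20, p=4, idx=0
  n=21, p=4, idx=1
  n=23, p=4, idx=2
  n=26, p=4, idx=3
  n=30, p=4, idx=4
  n=35, p=4, idx=5
  n=35, p=5, idx=0
  n=36, p=5, idx=1
  n=38, p=5, idx=2
  n=41, p=5, idx=3
  n=45, p=5, idx=4
  n=50, p=5, idx=5
  n=56, p=5, idx=6

Final answer: 56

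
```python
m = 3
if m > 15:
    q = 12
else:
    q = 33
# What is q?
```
Trace:
  m=3
  m=3, q=33

Final answer: 33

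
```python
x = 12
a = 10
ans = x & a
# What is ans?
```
Trace:
  x=12
  x=12, a=10
  x=12, a=10, ans=8

Final answer: 8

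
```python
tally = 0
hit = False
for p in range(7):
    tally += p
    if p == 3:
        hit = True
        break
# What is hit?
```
Trace:
  tally=0
  tally=0, hit=False
  tally=0, hit=False, p=0
  tally=1, hit=False, p=1
  tally=3, hit=False, p=2
  tally=6, hit=True, p=3

Final answer: True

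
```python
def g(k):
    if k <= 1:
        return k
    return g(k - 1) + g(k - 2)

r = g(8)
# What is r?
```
Call trace (a repeated sub-call is expanded the first time; later identical calls just restate its return value):
g(k=8)
  g(k=7)
    g(k=6)
      g(k=5)
        g(k=4)
          g(k=3)
            g(k=2)
              g(k=1)
              -> return 1
              g(k=0)
              -> return 0
            -> return 1
            g(k=1)
            -> return 1
          -> return 2
          g(k=2) -> return 1  (same call as traced above)
        -> return 3
        g(k=3) -> return 2  (same call as traced above)
      -> return 5
      g(k=4) -> return 3  (same call as traced above)
    -> return 8
    g(k=5) -> return 5  (same call as traced above)
  -> return 13
  g(k=6) -> return 8  (same call as traced above)
-> return 21

Final answer: 21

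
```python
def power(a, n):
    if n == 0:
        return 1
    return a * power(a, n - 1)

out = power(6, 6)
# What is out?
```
Call trace:
power(a=6, n=6)
  power(a=6, n=5)
    power(a=6, n=4)
      power(a=6, n=3)
        power(a=6, n=2)
          power(a=6, n=1)
            power(a=6, n=0)
            -> return 1
          -> return 6
        -> return 36
      -> return 216
    -> return 1296
  -> return 7776
-> return 46656

Final answer: 46656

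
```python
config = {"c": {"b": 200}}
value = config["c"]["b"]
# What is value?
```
Trace:
  config={'c': {'b': 200}}
  config={'c': {'b': 200}}, value=200

Final answer: 200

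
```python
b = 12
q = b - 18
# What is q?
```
Trace:
  b=12
  b=12, q=-6

Final answer: -6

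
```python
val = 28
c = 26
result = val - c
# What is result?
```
Trace:
  val=28
  val=28, c=26
  val=28, c=26, result=2

Final answer: 2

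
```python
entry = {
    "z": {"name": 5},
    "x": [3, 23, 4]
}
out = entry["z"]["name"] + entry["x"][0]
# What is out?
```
Trace:
  entry={'z': {'name': 5}, 'x': [3, 23, 4]}
  entry={'z': {'name': 5}, 'x': [3, 23, 4]}, out=8

Final answer: 8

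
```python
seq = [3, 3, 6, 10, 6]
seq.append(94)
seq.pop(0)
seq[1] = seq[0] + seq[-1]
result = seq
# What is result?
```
Trace:
  seq=[3, 3, 6, 10, 6]
  seq=[3, 3, 6, 10, 6, 94]
  seq=[3, 6, 10, 6, 94]
  seq=[3, 97, 10, 6, 94]
  seq=[3, 97, 10, 6, 94], result=[3, 97, 10, 6, 94]

Final answer: [3, 97, 10, 6, 94]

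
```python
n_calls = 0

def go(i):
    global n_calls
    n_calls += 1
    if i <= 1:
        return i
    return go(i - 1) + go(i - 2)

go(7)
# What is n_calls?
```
Call trace (a repeated sub-call is expanded the first time; later identical calls just restate its return value):
go(i=7)
  go(i=6)
    go(i=5)
      go(i=4)
        go(i=3)
          go(i=2)
            go(i=1)
            -> return 1
            go(i=0)
            -> return 0
          -> return 1
          go(i=1)
          -> return 1
        -> return 2
        go(i=2) -> return 1  (same call as traced above)
      -> return 3
      go(i=3) -> return 2  (same call as traced above)
    -> return 5
    go(i=4) -> return 3  (same call as traced above)
  -> return 8
  go(i=5) -> return 5  (same call as traced above)
-> return 13

n_calls is incremented once per call, so count the calls in each subtree. Let C(i) = number of calls made by go(i).
C(0) = C(1) = 1 (base case, no recursion); C(i) = 1 + C(i - 1) + C(i - 2) otherwise.
C(2) = 1 + C(1) + C(0) = 1 + 1 + 1 = 3
C(3) = 1 + C(2) + C(1) = 1 + 3 + 1 = 5
C(4) = 1 + C(3) + C(2) = 1 + 5 + 3 = 9
C(5) = 1 + C(4) + C(3) = 1 + 9 + 5 = 15
C(6) = 1 + C(5) + C(4) = 1 + 15 + 9 = 25
C(7) = 1 + C(6) + C(5) = 1 + 25 + 15 = 41
n_calls = C(7) = 41

Final answer: 41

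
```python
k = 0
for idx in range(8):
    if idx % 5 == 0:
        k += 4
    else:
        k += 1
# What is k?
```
Trace:
  k=0
  k=4, idx=0
  k=5, idx=1
  k=6, idx=2
  k=7, idx=3
  k=8, idx=4
  k=12, idx=5
  k=13, idx=6
  k=14, idx=7

Final answer: 14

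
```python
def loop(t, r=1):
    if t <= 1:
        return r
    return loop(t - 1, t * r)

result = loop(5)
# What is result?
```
Call trace:
loop(t=5, r=1)
  loop(t=4, r=5)
    loop(t=3, r=20)
      loop(t=2, r=60)
        loop(t=1, r=120)
        -> return 120
      -> return 120
    -> return 120
  -> return 120
-> return 120

Final answer: 120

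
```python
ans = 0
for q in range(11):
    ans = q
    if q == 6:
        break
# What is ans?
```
Trace:
  ans=0
  ans=0, q=0
  ans=1, q=1
  ans=2, q=2
  ans=3, q=3
  ans=4, q=4
  ans=5, q=5
  ans=6, q=6

Final answer: 6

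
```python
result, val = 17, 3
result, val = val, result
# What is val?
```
Trace:
  result=17, val=3
  result=3, val=17

Final answer: 17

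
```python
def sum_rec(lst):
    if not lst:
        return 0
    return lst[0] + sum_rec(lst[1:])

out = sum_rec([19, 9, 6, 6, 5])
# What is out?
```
Call trace:
sum_rec(lst=[19, 9, 6, 6, 5])
  sum_rec(lst=[9, 6, 6, 5])
    sum_rec(lst=[6, 6, 5])
      sum_rec(lst=[6, 5])
        sum_rec(lst=[5])
          sum_rec(lst=[])
          -> return 0
        -> return 5
      -> return 11
    -> return 17
  -> return 26
-> return 45

Final answer: 45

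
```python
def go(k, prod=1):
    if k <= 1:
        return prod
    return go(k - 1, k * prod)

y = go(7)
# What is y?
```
Call trace:
go(k=7, prod=1)
  go(k=6, prod=7)
    go(k=5, prod=42)
      go(k=4, prod=210)
        go(k=3, prod=840)
          go(k=2, prod=2520)
            go(k=1, prod=5040)
            -> return 5040
          -> return 5040
        -> return 5040
      -> return 5040
    -> return 5040
  -> return 5040
-> return 5040

Final answer: 5040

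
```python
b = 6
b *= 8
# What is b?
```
Trace:
  b=6
  b=48

Final answer: 48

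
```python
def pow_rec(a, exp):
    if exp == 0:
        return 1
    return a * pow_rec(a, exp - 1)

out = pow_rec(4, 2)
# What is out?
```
Call trace:
pow_rec(a=4, exp=2)
  pow_rec(a=4, exp=1)
    pow_rec(a=4, exp=0)
    -> return 1
  -> return 4
-> return 16

Final answer: 16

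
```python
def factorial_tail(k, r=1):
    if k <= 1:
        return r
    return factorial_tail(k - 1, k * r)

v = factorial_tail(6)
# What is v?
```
Call trace:
factorial_tail(k=6, r=1)
  factorial_tail(k=5, r=6)
    factorial_tail(k=4, r=30)
      factorial_tail(k=3, r=120)
        factorial_tail(k=2, r=360)
          factorial_tail(k=1, r=720)
          -> return 720
        -> return 720
      -> return 720
    -> return 720
  -> return 720
-> return 720

Final answer: 720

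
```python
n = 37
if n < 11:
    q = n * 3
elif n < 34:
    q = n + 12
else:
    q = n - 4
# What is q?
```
Trace:
  n=37
  n=37, q=33

Final answer: 33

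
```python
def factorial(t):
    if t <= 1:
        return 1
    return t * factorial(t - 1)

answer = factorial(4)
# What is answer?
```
Call trace:
factorial(t=4)
  factorial(t=3)
    factorial(t=2)
      factorial(t=1)
      -> return 1
    -> return 2
  -> return 6
-> return 24

Final answer: 24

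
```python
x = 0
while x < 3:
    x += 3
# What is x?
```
Trace:
  x=0
  x=3

Final answer: 3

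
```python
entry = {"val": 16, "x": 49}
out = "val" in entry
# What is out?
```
Trace:
  entry={'val': 16, 'x': 49}
  entry={'val': 16, 'x': 49}, out=True

Final answer: True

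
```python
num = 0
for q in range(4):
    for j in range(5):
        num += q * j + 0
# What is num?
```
Trace:
  num=0
  num=0, q=0, j=0
  num=0, q=0, j=1
  num=0, q=0, j=2
  num=0, q=0, j=3
  num=0, q=0, j=4
  num=0, q=1, j=0
  num=1, q=1, j=1
  num=3, q=1, j=2
  num=6, q=1, j=3
  num=10, q=1, j=4
  num=10, q=2, j=0
  num=12, q=2, j=1
  num=16, q=2, j=2
  num=22, q=2, j=3
  num=30, q=2, j=4
  num=30, q=3, j=0
  num=33, q=3, j=1
  num=39, q=3, j=2
  num=48, q=3, j=3
  num=60, q=3, j=4

Final answer: 60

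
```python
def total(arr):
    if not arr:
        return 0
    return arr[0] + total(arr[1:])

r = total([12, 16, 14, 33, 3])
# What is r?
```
Call trace:
total(arr=[12, 16, 14, 33, 3])
  total(arr=[16, 14, 33, 3])
    total(arr=[14, 33, 3])
      total(arr=[33, 3])
        total(arr=[3])
          total(arr=[])
          -> return 0
        -> return 3
      -> return 36
    -> return 50
  -> return 66
-> return 78

Final answer: 78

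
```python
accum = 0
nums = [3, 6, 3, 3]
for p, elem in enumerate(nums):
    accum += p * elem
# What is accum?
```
Trace:
  accum=0
  accum=0, p=0, elem=3
  accum=6, p=1, elem=6
  accum=12, p=2, elem=3
  accum=21, p=3, elem=3

Final answer: 21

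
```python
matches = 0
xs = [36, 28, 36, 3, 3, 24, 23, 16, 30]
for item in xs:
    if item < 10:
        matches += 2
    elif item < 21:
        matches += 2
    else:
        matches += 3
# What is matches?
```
Trace:
  matches=0
  matches=3, item=36
  matches=6, item=28
  matches=9, item=36
  matches=11, item=3
  matches=13, item=3
  matches=16, item=24
  matches=19, item=23
  matches=21, item=16
  matches=24, item=30

Final answer: 24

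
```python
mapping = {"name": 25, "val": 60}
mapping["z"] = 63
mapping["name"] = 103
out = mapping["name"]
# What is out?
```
Trace:
  mapping={'name': 25, 'val': 60}
  mapping={'name': 25, 'val': 60, 'z': 63}
  mapping={'name': 103, 'val': 60, 'z': 63}
  mapping={'name': 103, 'val': 60, 'z': 63}, out=103

Final answer: 103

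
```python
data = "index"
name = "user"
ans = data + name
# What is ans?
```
Trace:
  data='index'
  data='index', name='user'
  data='index', name='user', ans='indexuser'

Final answer: 'indexuser'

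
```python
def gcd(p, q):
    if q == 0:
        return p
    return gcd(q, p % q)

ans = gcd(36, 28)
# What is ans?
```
Call trace:
gcd(p=36, q=28)
  gcd(p=28, q=8)
    gcd(p=8, q=4)
      gcd(p=4, q=0)
      -> return 4
    -> return 4
  -> return 4
-> return 4

Final answer: 4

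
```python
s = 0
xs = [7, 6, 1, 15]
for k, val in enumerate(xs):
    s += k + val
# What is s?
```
Trace:
  s=0
  s=7, k=0, val=7
  s=14, k=1, val=6
  s=17, k=2, val=1
  s=35, k=3, val=15

Final answer: 35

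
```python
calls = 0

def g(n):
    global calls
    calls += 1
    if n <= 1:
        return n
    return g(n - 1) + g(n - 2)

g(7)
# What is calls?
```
Call trace (a repeated sub-call is expanded the first time; later identical calls just restate its return value):
g(n=7)
  g(n=6)
    g(n=5)
      g(n=4)
        g(n=3)
          g(n=2)
            g(n=1)
            -> return 1
            g(n=0)
            -> return 0
          -> return 1
          g(n=1)
          -> return 1
        -> return 2
        g(n=2) -> return 1  (same call as traced above)
      -> return 3
      g(n=3) -> return 2  (same call as traced above)
    -> return 5
    g(n=4) -> return 3  (same call as traced above)
  -> return 8
  g(n=5) -> return 5  (same call as traced above)
-> return 13

calls is incremented once per call, so count the calls in each subtree. Let C(n) = number of calls made by g(n).
C(0) = C(1) = 1 (base case, no recursion); C(n) = 1 + C(n - 1) + C(n - 2) otherwise.
C(2) = 1 + C(1) + C(0) = 1 + 1 + 1 = 3
C(3) = 1 + C(2) + C(1) = 1 + 3 + 1 = 5
C(4) = 1 + C(3) + C(2) = 1 + 5 + 3 = 9
C(5) = 1 + C(4) + C(3) = 1 + 9 + 5 = 15
C(6) = 1 + C(5) + C(4) = 1 + 15 + 9 = 25
C(7) = 1 + C(6) + C(5) = 1 + 25 + 15 = 41
calls = C(7) = 41

Final answer: 41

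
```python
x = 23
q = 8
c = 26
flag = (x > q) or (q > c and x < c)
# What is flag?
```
Trace:
  x=23
  x=23, q=8
  x=23, q=8, c=26
  x=23, q=8, c=26, flag=True

Final answer: True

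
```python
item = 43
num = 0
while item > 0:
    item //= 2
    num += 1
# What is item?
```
Trace:
  item=43
  item=43, num=0
  item=21, num=1
  item=10, num=2
  item=5, num=3
  item=2, num=4
  item=1, num=5
  item=0, num=6

Final answer: 0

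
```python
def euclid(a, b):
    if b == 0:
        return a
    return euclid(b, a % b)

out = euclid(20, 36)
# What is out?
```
Call trace:
euclid(a=20, b=36)
  euclid(a=36, b=20)
    euclid(a=20, b=16)
      euclid(a=16, b=4)
        euclid(a=4, b=0)
        -> return 4
      -> return 4
    -> return 4
  -> return 4
-> return 4

Final answer: 4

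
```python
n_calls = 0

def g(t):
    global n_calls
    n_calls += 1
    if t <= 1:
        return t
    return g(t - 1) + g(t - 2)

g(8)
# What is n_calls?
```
Call trace (a repeated sub-call is expanded the first time; later identical calls just restate its return value):
g(t=8)
  g(t=7)
    g(t=6)
      g(t=5)
        g(t=4)
          g(t=3)
            g(t=2)
              g(t=1)
              -> return 1
              g(t=0)
              -> return 0
            -> return 1
            g(t=1)
            -> return 1
          -> return 2
          g(t=2) -> return 1  (same call as traced above)
        -> return 3
        g(t=3) -> return 2  (same call as traced above)
      -> return 5
      g(t=4) -> return 3  (same call as traced above)
    -> return 8
    g(t=5) -> return 5  (same call as traced above)
  -> return 13
  g(t=6) -> return 8  (same call as traced above)
-> return 21

n_calls is incremented once per call, so count the calls in each subtree. Let C(t) = number of calls made by g(t).
C(0) = C(1) = 1 (base case, no recursion); C(t) = 1 + C(t - 1) + C(t - 2) otherwise.
C(2) = 1 + C(1) + C(0) = 1 + 1 + 1 = 3
C(3) = 1 + C(2) + C(1) = 1 + 3 + 1 = 5
C(4) = 1 + C(3) + C(2) = 1 + 5 + 3 = 9
C(5) = 1 + C(4) + C(3) = 1 + 9 + 5 = 15
C(6) = 1 + C(5) + C(4) = 1 + 15 + 9 = 25
C(7) = 1 + C(6) + C(5) = 1 + 25 + 15 = 41
C(8) = 1 + C(7) + C(6) = 1 + 41 + 25 = 67
n_calls = C(8) = 67

Final answer: 67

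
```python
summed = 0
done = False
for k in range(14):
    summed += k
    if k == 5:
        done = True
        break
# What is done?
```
Trace:
  summed=0
  summed=0, done=False
  summed=0, done=False, k=0
  summed=1, done=False, k=1
  summed=3, done=False, k=2
  summed=6, done=False, k=3
  summed=10, done=False, k=4
  summed=15, done=True, k=5

Final answer: True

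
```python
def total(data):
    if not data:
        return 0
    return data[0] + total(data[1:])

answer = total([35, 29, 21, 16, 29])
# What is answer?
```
Call trace:
total(data=[35, 29, 21, 16, 29])
  total(data=[29, 21, 16, 29])
    total(data=[21, 16, 29])
      total(data=[16, 29])
        total(data=[29])
          total(data=[])
          -> return 0
        -> return 29
      -> return 45
    -> return 66
  -> return 95
-> return 130

Final answer: 130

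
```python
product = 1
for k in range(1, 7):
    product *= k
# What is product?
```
Trace:
  product=1
  product=1, k=1
  product=2, k=2
  product=6, k=3
  product=24, k=4
  product=120, k=5
  product=720, k=6

Final answer: 720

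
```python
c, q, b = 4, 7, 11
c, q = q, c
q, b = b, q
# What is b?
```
Trace:
  c=4, q=7, b=11
  c=7, q=4, b=11
  c=7, q=11, b=4

Final answer: 4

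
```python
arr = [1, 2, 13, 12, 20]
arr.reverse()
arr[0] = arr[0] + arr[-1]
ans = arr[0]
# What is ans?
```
Trace:
  arr=[1, 2, 13, 12, 20]
  arr=[20, 12, 13, 2, 1]
  arr=[21, 12, 13, 2, 1]
  arr=[21, 12, 13, 2, 1], ans=21

Final answer: 21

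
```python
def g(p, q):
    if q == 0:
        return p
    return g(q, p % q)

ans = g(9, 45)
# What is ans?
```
Call trace:
g(p=9, q=45)
  g(p=45, q=9)
    g(p=9, q=0)
    -> return 9
  -> return 9
-> return 9

Final answer: 9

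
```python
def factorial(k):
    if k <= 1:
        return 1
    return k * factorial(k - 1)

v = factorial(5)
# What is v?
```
Call trace:
factorial(k=5)
  factorial(k=4)
    factorial(k=3)
      factorial(k=2)
        factorial(k=1)
        -> return 1
      -> return 2
    -> return 6
  -> return 24
-> return 120

Final answer: 120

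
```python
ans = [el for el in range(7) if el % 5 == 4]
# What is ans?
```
Trace:
  el=0
  el=1
  el=2
  el=3
  el=4
  el=5
  el=6
  ans=[4]

Final answer: [4]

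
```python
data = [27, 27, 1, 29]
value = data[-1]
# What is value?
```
Trace:
  data=[27, 27, 1, 29]
  data=[27, 27, 1, 29], value=29

Final answer: 29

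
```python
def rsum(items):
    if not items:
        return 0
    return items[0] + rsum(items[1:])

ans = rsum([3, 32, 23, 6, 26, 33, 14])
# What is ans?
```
Call trace:
rsum(items=[3, 32, 23, 6, 26, 33, 14])
  rsum(items=[32, 23, 6, 26, 33, 14])
    rsum(items=[23, 6, 26, 33, 14])
      rsum(items=[6, 26, 33, 14])
        rsum(items=[26, 33, 14])
          rsum(items=[33, 14])
            rsum(items=[14])
              rsum(items=[])
              -> return 0
            -> return 14
          -> return 47
        -> return 73
      -> return 79
    -> return 102
  -> return 134
-> return 137

Final answer: 137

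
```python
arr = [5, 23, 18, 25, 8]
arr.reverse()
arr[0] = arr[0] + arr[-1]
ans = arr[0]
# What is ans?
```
Trace:
  arr=[5, 23, 18, 25, 8]
  arr=[8, 25, 18, 23, 5]
  arr=[13, 25, 18, 23, 5]
  arr=[13, 25, 18, 23, 5], ans=13

Final answer: 13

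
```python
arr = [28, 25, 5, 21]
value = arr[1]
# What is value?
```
Trace:
  arr=[28, 25, 5, 21]
  arr=[28, 25, 5, 21], value=25

Final answer: 25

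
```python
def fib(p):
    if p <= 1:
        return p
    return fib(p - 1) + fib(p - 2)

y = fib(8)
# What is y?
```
Call trace (a repeated sub-call is expanded the first time; later identical calls just restate its return value):
fib(p=8)
  fib(p=7)
    fib(p=6)
      fib(p=5)
        fib(p=4)
          fib(p=3)
            fib(p=2)
              fib(p=1)
              -> return 1
              fib(p=0)
              -> return 0
            -> return 1
            fib(p=1)
            -> return 1
          -> return 2
          fib(p=2) -> return 1  (same call as traced above)
        -> return 3
        fib(p=3) -> return 2  (same call as traced above)
      -> return 5
      fib(p=4) -> return 3  (same call as traced above)
    -> return 8
    fib(p=5) -> return 5  (same call as traced above)
  -> return 13
  fib(p=6) -> return 8  (same call as traced above)
-> return 21

Final answer: 21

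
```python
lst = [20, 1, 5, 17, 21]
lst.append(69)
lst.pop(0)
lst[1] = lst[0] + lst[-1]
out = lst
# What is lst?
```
Trace:
  lst=[20, 1, 5, 17, 21]
  lst=[20, 1, 5, 17, 21, 69]
  lst=[1, 5, 17, 21, 69]
  lst=[1, 70, 17, 21, 69]
  lst=[1, 70, 17, 21, 69], out=[1, 70, 17, 21, 69]

Final answer: [1, 70, 17, 21, 69]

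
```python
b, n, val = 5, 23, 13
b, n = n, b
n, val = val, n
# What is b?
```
Trace:
  b=5, n=23, val=13
  b=23, n=5, val=13
  b=23, n=13, val=5

Final answer: 23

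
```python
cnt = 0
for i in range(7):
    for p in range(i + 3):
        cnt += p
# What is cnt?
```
Trace:
  cnt=0
  cnt=0, i=0, p=0
  cnt=1, i=0, p=1
  cnt=3, i=0, p=2
  cnt=3, i=1, p=0
  cnt=4, i=1, p=1
  cnt=6, i=1, p=2
  cnt=9, i=1, p=3
  cnt=9, i=2, p=0
  cnt=10, i=2, p=1
  cnt=12, i=2, p=2
  cnt=15, i=2, p=3
  cnt=19, i=2, p=4
  cnt=19, i=3, p=0
  cnt=20, i=3, p=1
  cnt=22, i=3, p=2
  cnt=25, i=3, p=3
  cnt=29, i=3, p=4
  cnt=34, i=3, p=5
  cnt=34, i=4, p=0
  cnt=35, i=4, p=1
  cnt=37, i=4, p=2
  cnt=40, i=4, p=3
  cnt=44, i=4, p=4
  cnt=49, i=4, p=5
  cnt=55, i=4, p=6
  cnt=55, i=5, p=0
  cnt=56, i=5, p=1
  cnt=58, i=5, p=2
  cnt=61, i=5, p=3
  cnt=65, i=5, p=4
  cnt=70, i=5, p=5
  cnt=76, i=5, p=6
  cnt=83, i=5, p=7
  cnt=83, i=6, p=0
  cnt=84, i=6, p=1
  cnt=86, i=6, p=2
  cnt=89, i=6, p=3
  cnt=93, i=6, p=4
  cnt=98, i=6, p=5
  cnt=104, i=6, p=6
  cnt=111, i=6, p=7
  cnt=119, i=6, p=8

Final answer: 119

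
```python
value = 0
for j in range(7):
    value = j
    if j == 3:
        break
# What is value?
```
Trace:
  value=0
  value=0, j=0
  value=1, j=1
  value=2, j=2
  value=3, j=3

Final answer: 3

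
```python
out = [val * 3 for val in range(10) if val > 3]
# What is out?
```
Trace:
  val=0
  val=1
  val=2
  val=3
  val=4
  val=5
  val=6
  val=7
  val=8
  val=9
  out=[12, 15, 18, 21, 24, 27]

Final answer: [12, 15, 18, 21, 24, 27]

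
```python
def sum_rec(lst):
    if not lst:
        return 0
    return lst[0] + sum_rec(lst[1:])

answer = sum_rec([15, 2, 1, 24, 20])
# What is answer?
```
Call trace:
sum_rec(lst=[15, 2, 1, 24, 20])
  sum_rec(lst=[2, 1, 24, 20])
    sum_rec(lst=[1, 24, 20])
      sum_rec(lst=[24, 20])
        sum_rec(lst=[20])
          sum_rec(lst=[])
          -> return 0
        -> return 20
      -> return 44
    -> return 45
  -> return 47
-> return 62

Final answer: 62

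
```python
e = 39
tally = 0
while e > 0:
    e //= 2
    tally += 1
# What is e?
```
Trace:
  e=39
  e=39, tally=0
  e=19, tally=1
  e=9, tally=2
  e=4, tally=3
  e=2, tally=4
  e=1, tally=5
  e=0, tally=6

Final answer: 0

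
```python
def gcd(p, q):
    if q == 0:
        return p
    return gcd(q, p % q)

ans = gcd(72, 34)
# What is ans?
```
Call trace:
gcd(p=72, q=34)
  gcd(p=34, q=4)
    gcd(p=4, q=2)
      gcd(p=2, q=0)
      -> return 2
    -> return 2
  -> return 2
-> return 2

Final answer: 2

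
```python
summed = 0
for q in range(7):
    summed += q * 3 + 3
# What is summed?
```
Trace:
  summed=0
  summed=3, q=0
  summed=9, q=1
  summed=18, q=2
  summed=30, q=3
  summed=45, q=4
  summed=63, q=5
  summed=84, q=6

Final answer: 84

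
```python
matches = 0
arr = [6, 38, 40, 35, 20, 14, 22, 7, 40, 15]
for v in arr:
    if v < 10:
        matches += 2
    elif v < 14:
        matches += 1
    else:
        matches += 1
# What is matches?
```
Trace:
  matches=0
  matches=2, v=6
  matches=3, v=38
  matches=4, v=40
  matches=5, v=35
  matches=6, v=20
  matches=7, v=14
  matches=8, v=22
  matches=10, v=7
  matches=11, v=40
  matches=12, v=15

Final answer: 12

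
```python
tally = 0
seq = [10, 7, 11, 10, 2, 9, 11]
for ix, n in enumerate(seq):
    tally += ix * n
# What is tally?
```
Trace:
  tally=0
  tally=0, ix=0, n=10
  tally=7, ix=1, n=7
  tally=29, ix=2, n=11
  tally=59, ix=3, n=10
  tally=67, ix=4, n=2
  tally=112, ix=5, n=9
  tally=178, ix=6, n=11

Final answer: 178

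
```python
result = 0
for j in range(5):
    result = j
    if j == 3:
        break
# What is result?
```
Trace:
  result=0
  result=0, j=0
  result=1, j=1
  result=2, j=2
  result=3, j=3

Final answer: 3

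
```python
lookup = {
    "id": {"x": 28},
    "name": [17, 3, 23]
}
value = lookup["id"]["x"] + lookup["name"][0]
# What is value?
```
Trace:
  lookup={'id': {'x': 28}, 'name': [17, 3, 23]}
  lookup={'id': {'x': 28}, 'name': [17, 3, 23]}, value=45

Final answer: 45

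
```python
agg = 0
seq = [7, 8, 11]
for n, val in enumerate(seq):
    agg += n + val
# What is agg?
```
Trace:
  agg=0
  agg=7, n=0, val=7
  agg=16, n=1, val=8
  agg=29, n=2, val=11

Final answer: 29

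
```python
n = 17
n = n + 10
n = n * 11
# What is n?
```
Trace:
  n=17
  n=27
  n=297

Final answer: 297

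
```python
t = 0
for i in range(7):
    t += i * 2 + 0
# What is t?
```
Trace:
  t=0
  t=0, i=0
  t=2, i=1
  t=6, i=2
  t=12, i=3
  t=20, i=4
  t=30, i=5
  t=42, i=6

Final answer: 42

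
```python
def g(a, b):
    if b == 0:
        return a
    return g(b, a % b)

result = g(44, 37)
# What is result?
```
Call trace:
g(a=44, b=37)
  g(a=37, b=7)
    g(a=7, b=2)
      g(a=2, b=1)
        g(a=1, b=0)
        -> return 1
      -> return 1
    -> return 1
  -> return 1
-> return 1

Final answer: 1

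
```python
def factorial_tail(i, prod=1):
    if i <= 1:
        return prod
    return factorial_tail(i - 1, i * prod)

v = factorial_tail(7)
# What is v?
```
Call trace:
factorial_tail(i=7, prod=1)
  factorial_tail(i=6, prod=7)
    factorial_tail(i=5, prod=42)
      factorial_tail(i=4, prod=210)
        factorial_tail(i=3, prod=840)
          factorial_tail(i=2, prod=2520)
            factorial_tail(i=1, prod=5040)
            -> return 5040
          -> return 5040
        -> return 5040
      -> return 5040
    -> return 5040
  -> return 5040
-> return 5040

Final answer: 5040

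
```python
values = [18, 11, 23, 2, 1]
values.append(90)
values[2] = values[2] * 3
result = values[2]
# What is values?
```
Trace:
  values=[18, 11, 23, 2, 1]
  values=[18, 11, 23, 2, 1, 90]
  values=[18, 11, 69, 2, 1, 90]
  values=[18, 11, 69, 2, 1, 90], result=69

Final answer: [18, 11, 69, 2, 1, 90]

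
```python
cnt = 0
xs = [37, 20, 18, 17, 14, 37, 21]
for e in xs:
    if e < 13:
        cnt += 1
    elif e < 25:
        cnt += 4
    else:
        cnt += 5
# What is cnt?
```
Trace:
  cnt=0
  cnt=5, e=37
  cnt=9, e=20
  cnt=13, e=18
  cnt=17, e=17
  cnt=21, e=14
  cnt=26, e=37
  cnt=30, e=21

Final answer: 30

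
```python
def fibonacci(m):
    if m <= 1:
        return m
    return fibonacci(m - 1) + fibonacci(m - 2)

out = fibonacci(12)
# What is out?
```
Call trace (a repeated sub-call is expanded the first time; later identical calls just restate its return value):
fibonacci(m=12)
  fibonacci(m=11)
    fibonacci(m=10)
      fibonacci(m=9)
        fibonacci(m=8)
          fibonacci(m=7)
            fibonacci(m=6)
              fibonacci(m=5)
                fibonacci(m=4)
                  fibonacci(m=3)
                    fibonacci(m=2)
                      fibonacci(m=1)
                      -> return 1
                      fibonacci(m=0)
                      -> return 0
                    -> return 1
                    fibonacci(m=1)
                    -> return 1
                  -> return 2
                  fibonacci(m=2) -> return 1  (same call as traced above)
                -> return 3
                fibonacci(m=3) -> return 2  (same call as traced above)
              -> return 5
              fibonacci(m=4) -> return 3  (same call as traced above)
            -> return 8
            fibonacci(m=5) -> return 5  (same call as traced above)
          -> return 13
          fibonacci(m=6) -> return 8  (same call as traced above)
        -> return 21
        fibonacci(m=7) -> return 13  (same call as traced above)
      -> return 34
      fibonacci(m=8) -> return 21  (same call as traced above)
    -> return 55
    fibonacci(m=9) -> return 34  (same call as traced above)
  -> return 89
  fibonacci(m=10) -> return 55  (same call as traced above)
-> return 144

Final answer: 144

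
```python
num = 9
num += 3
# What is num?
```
Trace:
  num=9
  num=12

Final answer: 12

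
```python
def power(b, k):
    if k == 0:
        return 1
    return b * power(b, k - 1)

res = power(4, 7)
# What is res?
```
Call trace:
power(b=4, k=7)
  power(b=4, k=6)
    power(b=4, k=5)
      power(b=4, k=4)
        power(b=4, k=3)
          power(b=4, k=2)
            power(b=4, k=1)
              power(b=4, k=0)
              -> return 1
            -> return 4
          -> return 16
        -> return 64
      -> return 256
    -> return 1024
  -> return 4096
-> return 16384

Final answer: 16384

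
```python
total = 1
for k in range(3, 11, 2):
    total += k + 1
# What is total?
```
Trace:
  total=1
  total=5, k=3
  total=11, k=5
  total=19, k=7
  total=29, k=9

Final answer: 29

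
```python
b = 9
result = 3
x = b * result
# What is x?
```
Trace:
  b=9
  b=9, result=3
  b=9, result=3, x=27

Final answer: 27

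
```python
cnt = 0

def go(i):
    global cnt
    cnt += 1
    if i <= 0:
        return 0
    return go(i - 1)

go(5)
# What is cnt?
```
Call trace:
go(i=5)
  go(i=4)
    go(i=3)
      go(i=2)
        go(i=1)
          go(i=0)
          -> return 0
        -> return 0
      -> return 0
    -> return 0
  -> return 0
-> return 0

cnt is incremented once per call. go is entered once for each i = 5, 4, 3, 2, 1, 0 (the i <= 0 call returns without recursing), i.e. 5 + 1 calls.
cnt = 6

Final answer: 6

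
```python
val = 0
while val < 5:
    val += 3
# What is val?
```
Trace:
  val=0
  val=3
  val=6

Final answer: 6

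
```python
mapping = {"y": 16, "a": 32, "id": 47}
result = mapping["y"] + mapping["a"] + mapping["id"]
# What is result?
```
Trace:
  mapping={'y': 16, 'a': 32, 'id': 47}
  mapping={'y': 16, 'a': 32, 'id': 47}, result=95

Final answer: 95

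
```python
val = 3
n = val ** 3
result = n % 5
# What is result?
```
Trace:
  val=3
  val=3, n=27
  val=3, n=27, result=2

Final answer: 2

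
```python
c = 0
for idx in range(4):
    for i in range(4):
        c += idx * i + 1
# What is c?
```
Trace:
  c=0
  c=1, idx=0, i=0
  c=2, idx=0, i=1
  c=3, idx=0, i=2
  c=4, idx=0, i=3
  c=5, idx=1, i=0
  c=7, idx=1, i=1
  c=10, idx=1, i=2
  c=14, idx=1, i=3
  c=15, idx=2, i=0
  c=18, idx=2, i=1
  c=23, idx=2, i=2
  c=30, idx=2, i=3
  c=31, idx=3, i=0
  c=35, idx=3, i=1
  c=42, idx=3, i=2
  c=52, idx=3, i=3

Final answer: 52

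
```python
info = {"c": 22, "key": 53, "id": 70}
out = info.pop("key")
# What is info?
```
Trace:
  info={'c': 22, 'key': 53, 'id': 70}
  info={'c': 22, 'id': 70}, out=53

Final answer: {'c': 22, 'id': 70}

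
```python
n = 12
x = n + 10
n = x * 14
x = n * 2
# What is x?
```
Trace:
  n=12
  n=12, x=22
  n=308, x=22
  n=308, x=616

Final answer: 616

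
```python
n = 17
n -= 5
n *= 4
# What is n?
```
Trace:
  n=17
  n=12
  n=48

Final answer: 48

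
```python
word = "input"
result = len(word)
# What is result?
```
Trace:
  word='input'
  word='input', result=5

Final answer: 5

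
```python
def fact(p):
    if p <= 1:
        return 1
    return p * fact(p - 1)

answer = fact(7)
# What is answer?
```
Call trace:
fact(p=7)
  fact(p=6)
    fact(p=5)
      fact(p=4)
        fact(p=3)
          fact(p=2)
            fact(p=1)
            -> return 1
          -> return 2
        -> return 6
      -> return 24
    -> return 120
  -> return 720
-> return 5040

Final answer: 5040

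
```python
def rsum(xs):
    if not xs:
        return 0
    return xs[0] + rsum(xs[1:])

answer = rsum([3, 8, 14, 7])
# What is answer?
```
Call trace:
rsum(xs=[3, 8, 14, 7])
  rsum(xs=[8, 14, 7])
    rsum(xs=[14, 7])
      rsum(xs=[7])
        rsum(xs=[])
        -> return 0
      -> return 7
    -> return 21
  -> return 29
-> return 32

Final answer: 32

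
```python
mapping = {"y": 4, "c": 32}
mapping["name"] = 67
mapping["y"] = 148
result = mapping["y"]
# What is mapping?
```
Trace:
  mapping={'y': 4, 'c': 32}
  mapping={'y': 4, 'c': 32, 'name': 67}
  mapping={'y': 148, 'c': 32, 'name': 67}
  mapping={'y': 148, 'c': 32, 'name': 67}, result=148

Final answer: {'y': 148, 'c': 32, 'name': 67}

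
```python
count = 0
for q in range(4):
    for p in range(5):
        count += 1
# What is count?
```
Trace:
  count=0
  count=1, q=0, p=0
  count=2, q=0, p=1
  count=3, q=0, p=2
  count=4, q=0, p=3
  count=5, q=0, p=4
  count=6, q=1, p=0
  count=7, q=1, p=1
  count=8, q=1, p=2
  count=9, q=1, p=3
  count=10, q=1, p=4
  count=11, q=2, p=0
  count=12, q=2, p=1
  count=13, q=2, p=2
  count=14, q=2, p=3
  count=15, q=2, p=4
  count=16, q=3, p=0
  count=17, q=3, p=1
  count=18, q=3, p=2
  count=19, q=3, p=3
  count=20, q=3, p=4

Final answer: 20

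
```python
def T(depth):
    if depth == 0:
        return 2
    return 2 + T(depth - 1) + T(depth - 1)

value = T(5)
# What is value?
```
Call trace (a repeated sub-call is expanded the first time; later identical calls just restate its return value):
T(depth=5)
  T(depth=4)
    T(depth=3)
      T(depth=2)
        T(depth=1)
          T(depth=0)
          -> return 2
          T(depth=0)
          -> return 2
        -> return 6
        T(depth=1) -> return 6  (same call as traced above)
      -> return 14
      T(depth=2) -> return 14  (same call as traced above)
    -> return 30
    T(depth=3) -> return 30  (same call as traced above)
  -> return 62
  T(depth=4) -> return 62  (same call as traced above)
-> return 126

Final answer: 126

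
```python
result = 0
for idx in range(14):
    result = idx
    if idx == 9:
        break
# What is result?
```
Trace:
  result=0
  result=0, idx=0
  result=1, idx=1
  result=2, idx=2
  result=3, idx=3
  result=4, idx=4
  result=5, idx=5
  result=6, idx=6
  result=7, idx=7
  result=8, idx=8
  result=9, idx=9

Final answer: 9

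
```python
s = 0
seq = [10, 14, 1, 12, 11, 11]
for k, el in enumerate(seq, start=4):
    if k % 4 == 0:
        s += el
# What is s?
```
Trace:
  s=0
  s=10, k=4, el=10
  s=10, k=5, el=14
  s=10, k=6, el=1
  s=10, k=7, el=12
  s=21, k=8, el=11
  s=21, k=9, el=11

Final answer: 21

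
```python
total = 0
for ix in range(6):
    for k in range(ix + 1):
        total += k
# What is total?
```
Trace:
  total=0
  total=0, ix=0, k=0
  total=0, ix=1, k=0
  total=1, ix=1, k=1
  total=1, ix=2, k=0
  total=2, ix=2, k=1
  total=4, ix=2, k=2
  total=4, ix=3, k=0
  total=5, ix=3, k=1
  total=7, ix=3, k=2
  total=10, ix=3, k=3
  total=10, ix=4, k=0
  total=11, ix=4, k=1
  total=13, ix=4, k=2
  total=16, ix=4, k=3
  total=20, ix=4, k=4
  total=20, ix=5, k=0
  total=21, ix=5, k=1
  total=23, ix=5, k=2
  total=26, ix=5, k=3
  total=30, ix=5, k=4
  total=35, ix=5, k=5

Final answer: 35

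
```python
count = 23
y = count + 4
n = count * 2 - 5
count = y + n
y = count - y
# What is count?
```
Trace:
  count=23
  count=23, y=27
  count=23, y=27, n=41
  count=68, y=27, n=41
  count=68, y=41, n=41

Final answer: 68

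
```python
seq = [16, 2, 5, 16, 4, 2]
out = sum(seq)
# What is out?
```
Trace:
  seq=[16, 2, 5, 16, 4, 2]
  seq=[16, 2, 5, 16, 4, 2], out=45

Final answer: 45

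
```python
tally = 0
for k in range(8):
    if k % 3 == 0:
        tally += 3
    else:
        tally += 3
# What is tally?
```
Trace:
  tally=0
  tally=3, k=0
  tally=6, k=1
  tally=9, k=2
  tally=12, k=3
  tally=15, k=4
  tally=18, k=5
  tally=21, k=6
  tally=24, k=7

Final answer: 24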